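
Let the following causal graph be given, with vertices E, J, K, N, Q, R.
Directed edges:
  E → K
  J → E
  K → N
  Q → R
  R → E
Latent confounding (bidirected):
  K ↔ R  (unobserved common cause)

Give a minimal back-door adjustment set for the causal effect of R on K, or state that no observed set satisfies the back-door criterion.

desc(R)\{R}={E,K,N}; candidates ⊆ {J,Q}.
R↔K: latent back-door arc(s) into R.
size 0: {}; under {} R still reaches {K,N,Q} ∋ K.
size 1: {J}, {Q}; under {J} R still reaches {K,N,Q} ∋ K.
size 2: {J,Q}; under {J,Q} R still reaches {K,N} ∋ K.
R↔K cannot be blocked by any observed set — no back-door set.

R→K: no observed back-door set.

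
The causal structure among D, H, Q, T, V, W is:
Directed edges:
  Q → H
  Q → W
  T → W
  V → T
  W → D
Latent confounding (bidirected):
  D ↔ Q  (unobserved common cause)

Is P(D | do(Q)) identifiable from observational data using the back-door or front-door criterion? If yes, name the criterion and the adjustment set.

P(D|do(Q)): frontdoor, adjust for {W}.

desc(Q)\{Q}={D,H,W}; candidates ⊆ {T,V}.
Q↔D: latent back-door arc(s) into Q.
size 0: {}; under {} Q still reaches {D} ∋ D.
size 1: {T}, {V}; under {T} Q still reaches {D} ∋ D.
size 2: {T,V}; under {T,V} Q still reaches {D} ∋ D.
Q↔D cannot be blocked by any observed set — no back-door set.
{W}: (i) intercepts every directed Q→D path; (ii) no back-door Q→{W}; (iii) {Q} blocks every back-door {W}→D. Front-door holds.
P(D|do(Q)) = Σ_{W} P(W|Q) Σ_{Q'} P(D|W,Q')P(Q').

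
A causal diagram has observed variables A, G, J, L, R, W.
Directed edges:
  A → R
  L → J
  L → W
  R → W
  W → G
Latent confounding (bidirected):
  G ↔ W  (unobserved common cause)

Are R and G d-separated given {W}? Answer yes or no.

Bayes-Ball from R | {W} reaches {A,G,J,L}.
G ∈ reach(R|{W}) ⇒ R ⊥̸ G | {W}.

No — R and G are d-connected given {W}.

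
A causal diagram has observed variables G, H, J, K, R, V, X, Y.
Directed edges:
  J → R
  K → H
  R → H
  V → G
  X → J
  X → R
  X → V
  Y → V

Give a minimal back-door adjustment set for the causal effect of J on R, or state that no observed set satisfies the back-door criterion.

J→R: minimal back-door set {X}.

desc(J)\{J}={H,R}; candidates ⊆ {G,K,V,X,Y}.
size 0: {}; under {} J still reaches {G,H,R,V,X} ∋ R.
{X}: J⊥R given {X} in G with J→· removed — back-door holds.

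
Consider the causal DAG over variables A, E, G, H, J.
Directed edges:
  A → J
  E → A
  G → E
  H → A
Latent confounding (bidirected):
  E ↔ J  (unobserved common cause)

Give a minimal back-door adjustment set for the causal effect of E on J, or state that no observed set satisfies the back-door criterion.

desc(E)\{E}={A,J}; candidates ⊆ {G,H}.
E↔J: latent back-door arc(s) into E.
size 0: {}; under {} E still reaches {G,J} ∋ J.
size 1: {G}, {H}; under {G} E still reaches {J} ∋ J.
size 2: {G,H}; under {G,H} E still reaches {J} ∋ J.
E↔J cannot be blocked by any observed set — no back-door set.

E→J: no observed back-door set.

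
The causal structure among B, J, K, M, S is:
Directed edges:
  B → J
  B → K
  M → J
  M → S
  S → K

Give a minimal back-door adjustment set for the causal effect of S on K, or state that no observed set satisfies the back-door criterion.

S→K: minimal back-door set ∅.

desc(S)\{S}={K}; candidates ⊆ {B,J,M}.
∅: S⊥K given ∅ in G with S→· removed — back-door holds.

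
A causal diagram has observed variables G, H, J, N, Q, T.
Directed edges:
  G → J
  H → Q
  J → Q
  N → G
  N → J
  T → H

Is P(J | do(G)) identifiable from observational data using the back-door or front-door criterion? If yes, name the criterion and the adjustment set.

P(J|do(G)): backdoor, adjust for {N}.

desc(G)\{G}={J,Q}; candidates ⊆ {H,N,T}.
size 0: {}; under {} G still reaches {J,N,Q} ∋ J.
{N}: G⊥J given {N} in G with G→· removed — back-door holds.
P(J|do(G)) = Σ_{N} P(J|G,N)·P(N).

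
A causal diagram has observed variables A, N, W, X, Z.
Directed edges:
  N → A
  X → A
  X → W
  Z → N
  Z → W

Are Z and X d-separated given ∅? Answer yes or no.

Bayes-Ball from Z | ∅ reaches {A,N,W}.
X ∉ reach(Z|∅) ⇒ Z ⊥ X | ∅.

Yes — Z ⊥ X | ∅.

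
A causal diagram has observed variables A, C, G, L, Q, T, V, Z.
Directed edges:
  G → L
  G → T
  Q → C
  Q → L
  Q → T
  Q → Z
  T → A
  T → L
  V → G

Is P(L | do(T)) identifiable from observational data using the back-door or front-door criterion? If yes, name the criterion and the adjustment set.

P(L|do(T)): backdoor, adjust for {G, Q}.

desc(T)\{T}={A,L}; candidates ⊆ {C,G,Q,V,Z}.
size 0: {}; under {} T still reaches {C,G,L,Q,V,Z} ∋ L.
size 1: {C}, {G}, {Q} …(+2); under {C} T still reaches {G,L,Q,V,Z} ∋ L.
{G,Q}: T⊥L given {G,Q} in G with T→· removed — back-door holds.
P(L|do(T)) = Σ_{G,Q} P(L|T,G,Q)·P(G,Q).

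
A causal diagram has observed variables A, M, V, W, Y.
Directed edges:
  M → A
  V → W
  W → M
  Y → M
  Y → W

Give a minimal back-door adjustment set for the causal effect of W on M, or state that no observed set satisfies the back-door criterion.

W→M: minimal back-door set {Y}.

desc(W)\{W}={A,M}; candidates ⊆ {V,Y}.
size 0: {}; under {} W still reaches {A,M,V,Y} ∋ M.
{Y}: W⊥M given {Y} in G with W→· removed — back-door holds.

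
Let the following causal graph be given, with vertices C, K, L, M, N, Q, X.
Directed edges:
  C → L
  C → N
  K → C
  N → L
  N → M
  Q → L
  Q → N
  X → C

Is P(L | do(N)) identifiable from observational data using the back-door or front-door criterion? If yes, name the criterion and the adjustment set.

desc(N)\{N}={L,M}; candidates ⊆ {C,K,Q,X}.
size 0: {}; under {} N still reaches {C,K,L,Q,X} ∋ L.
size 1: {C}, {K}, {Q} …(+1); under {C} N still reaches {L,Q} ∋ L.
{C,Q}: N⊥L given {C,Q} in G with N→· removed — back-door holds.
P(L|do(N)) = Σ_{C,Q} P(L|N,C,Q)·P(C,Q).

P(L|do(N)): backdoor, adjust for {C, Q}.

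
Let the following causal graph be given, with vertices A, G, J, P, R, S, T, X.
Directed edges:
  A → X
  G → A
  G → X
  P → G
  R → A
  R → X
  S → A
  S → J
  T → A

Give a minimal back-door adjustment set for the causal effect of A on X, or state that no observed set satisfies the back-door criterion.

desc(A)\{A}={X}; candidates ⊆ {G,J,P,R,S,T}.
size 0: {}; under {} A still reaches {G,J,P,R,S,T,X} ∋ X.
size 1: {G}, {J}, {P} …(+3); under {G} A still reaches {J,R,S,T,X} ∋ X.
{G,R}: A⊥X given {G,R} in G with A→· removed — back-door holds.

A→X: minimal back-door set {G, R}.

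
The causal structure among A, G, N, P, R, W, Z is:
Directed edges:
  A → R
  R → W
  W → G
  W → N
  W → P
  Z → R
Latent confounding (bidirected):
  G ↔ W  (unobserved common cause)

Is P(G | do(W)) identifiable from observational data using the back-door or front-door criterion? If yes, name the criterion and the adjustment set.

desc(W)\{W}={G,N,P}; candidates ⊆ {A,R,Z}.
W↔G: latent back-door arc(s) into W.
size 0: {}; under {} W still reaches {A,G,R,Z} ∋ G.
size 1: {A}, {R}, {Z}; under {A} W still reaches {G,R,Z} ∋ G.
size 2: {A,R}, {A,Z}, {R,Z}; under {A,R} W still reaches {G} ∋ G.
W↔G cannot be blocked by any observed set — no back-door set.
No mediator lies on a directed W→…→G path.
Neither criterion identifies P(G|do(W)) in this graph.

P(G|do(W)): not identifiable (no BD/FD set).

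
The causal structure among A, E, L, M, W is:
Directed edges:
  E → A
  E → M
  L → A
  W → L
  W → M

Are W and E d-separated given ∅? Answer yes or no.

Bayes-Ball from W | ∅ reaches {A,L,M}.
E ∉ reach(W|∅) ⇒ W ⊥ E | ∅.

Yes — W ⊥ E | ∅.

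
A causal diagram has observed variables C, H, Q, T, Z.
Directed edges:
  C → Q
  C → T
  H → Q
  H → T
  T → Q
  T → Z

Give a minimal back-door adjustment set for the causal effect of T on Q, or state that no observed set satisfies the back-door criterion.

T→Q: minimal back-door set {C, H}.

desc(T)\{T}={Q,Z}; candidates ⊆ {C,H}.
size 0: {}; under {} T still reaches {C,H,Q} ∋ Q.
size 1: {C}, {H}; under {C} T still reaches {H,Q} ∋ Q.
{C,H}: T⊥Q given {C,H} in G with T→· removed — back-door holds.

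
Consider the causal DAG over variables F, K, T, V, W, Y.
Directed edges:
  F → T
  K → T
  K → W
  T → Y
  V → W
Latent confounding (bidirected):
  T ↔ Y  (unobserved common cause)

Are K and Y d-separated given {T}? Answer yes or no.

Bayes-Ball from K | {T} reaches {F,W,Y}.
Y ∈ reach(K|{T}) ⇒ K ⊥̸ Y | {T}.

No — K and Y are d-connected given {T}.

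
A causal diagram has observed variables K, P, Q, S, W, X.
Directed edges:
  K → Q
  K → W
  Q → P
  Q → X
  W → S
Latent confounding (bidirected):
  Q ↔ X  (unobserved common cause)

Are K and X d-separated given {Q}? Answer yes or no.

Bayes-Ball from K | {Q} reaches {S,W,X}.
X ∈ reach(K|{Q}) ⇒ K ⊥̸ X | {Q}.

No — K and X are d-connected given {Q}.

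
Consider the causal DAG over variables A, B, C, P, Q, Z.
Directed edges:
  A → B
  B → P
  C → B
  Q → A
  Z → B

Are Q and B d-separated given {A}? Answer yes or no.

Bayes-Ball from Q | {A} reaches ∅.
B ∉ reach(Q|{A}) ⇒ Q ⊥ B | {A}.

Yes — Q ⊥ B | {A}.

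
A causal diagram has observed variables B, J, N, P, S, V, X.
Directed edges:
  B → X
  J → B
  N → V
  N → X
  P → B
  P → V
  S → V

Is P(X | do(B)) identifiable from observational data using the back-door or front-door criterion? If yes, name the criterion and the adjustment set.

desc(B)\{B}={X}; candidates ⊆ {J,N,P,S,V}.
∅: B⊥X given ∅ in G with B→· removed — back-door holds.
P(X|do(B)) = P(X|B) — no adjustment needed.

P(X|do(B)): backdoor, adjust for ∅.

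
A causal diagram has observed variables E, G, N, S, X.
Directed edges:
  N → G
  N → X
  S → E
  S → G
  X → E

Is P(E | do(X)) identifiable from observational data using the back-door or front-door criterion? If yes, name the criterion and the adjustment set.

P(E|do(X)): backdoor, adjust for ∅.

desc(X)\{X}={E}; candidates ⊆ {G,N,S}.
∅: X⊥E given ∅ in G with X→· removed — back-door holds.
P(E|do(X)) = P(E|X) — no adjustment needed.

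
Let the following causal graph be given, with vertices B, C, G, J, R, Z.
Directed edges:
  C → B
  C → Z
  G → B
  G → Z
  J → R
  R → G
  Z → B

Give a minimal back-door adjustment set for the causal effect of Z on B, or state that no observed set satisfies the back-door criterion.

desc(Z)\{Z}={B}; candidates ⊆ {C,G,J,R}.
size 0: {}; under {} Z still reaches {B,C,G,J,R} ∋ B.
size 1: {C}, {G}, {J} …(+1); under {C} Z still reaches {B,G,J,R} ∋ B.
{C,G}: Z⊥B given {C,G} in G with Z→· removed — back-door holds.

Z→B: minimal back-door set {C, G}.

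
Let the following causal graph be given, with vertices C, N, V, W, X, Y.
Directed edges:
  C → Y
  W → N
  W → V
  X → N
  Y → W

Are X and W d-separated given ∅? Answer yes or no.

Yes — X ⊥ W | ∅.

Bayes-Ball from X | ∅ reaches {N}.
W ∉ reach(X|∅) ⇒ X ⊥ W | ∅.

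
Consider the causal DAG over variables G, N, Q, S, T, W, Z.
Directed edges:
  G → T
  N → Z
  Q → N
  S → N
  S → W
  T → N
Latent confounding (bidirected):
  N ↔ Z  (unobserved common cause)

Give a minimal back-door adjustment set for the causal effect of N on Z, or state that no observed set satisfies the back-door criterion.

N→Z: no observed back-door set.

desc(N)\{N}={Z}; candidates ⊆ {G,Q,S,T,W}.
N↔Z: latent back-door arc(s) into N.
size 0: {}; under {} N still reaches {G,Q,S,T,W,Z} ∋ Z.
size 1: {G}, {Q}, {S} …(+2); under {G} N still reaches {Q,S,T,W,Z} ∋ Z.
size 2: {G,Q}, {G,S}, {G,T} …(+7); under {G,Q} N still reaches {S,T,W,Z} ∋ Z.
N↔Z cannot be blocked by any observed set — no back-door set.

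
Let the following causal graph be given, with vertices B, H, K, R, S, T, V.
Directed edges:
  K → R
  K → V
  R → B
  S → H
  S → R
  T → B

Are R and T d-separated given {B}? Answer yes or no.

Bayes-Ball from R | {B} reaches {H,K,S,T,V}.
T ∈ reach(R|{B}) ⇒ R ⊥̸ T | {B}.

No — R and T are d-connected given {B}.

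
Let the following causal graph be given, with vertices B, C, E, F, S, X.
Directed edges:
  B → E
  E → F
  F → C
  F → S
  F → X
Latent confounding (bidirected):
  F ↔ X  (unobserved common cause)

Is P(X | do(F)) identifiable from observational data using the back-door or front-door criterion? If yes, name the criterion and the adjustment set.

P(X|do(F)): not identifiable (no BD/FD set).

desc(F)\{F}={C,S,X}; candidates ⊆ {B,E}.
F↔X: latent back-door arc(s) into F.
size 0: {}; under {} F still reaches {B,E,X} ∋ X.
size 1: {B}, {E}; under {B} F still reaches {E,X} ∋ X.
size 2: {B,E}; under {B,E} F still reaches {X} ∋ X.
F↔X cannot be blocked by any observed set — no back-door set.
No mediator lies on a directed F→…→X path.
Neither criterion identifies P(X|do(F)) in this graph.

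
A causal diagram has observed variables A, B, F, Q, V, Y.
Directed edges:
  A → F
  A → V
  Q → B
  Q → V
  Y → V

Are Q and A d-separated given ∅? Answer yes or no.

Bayes-Ball from Q | ∅ reaches {B,V}.
A ∉ reach(Q|∅) ⇒ Q ⊥ A | ∅.

Yes — Q ⊥ A | ∅.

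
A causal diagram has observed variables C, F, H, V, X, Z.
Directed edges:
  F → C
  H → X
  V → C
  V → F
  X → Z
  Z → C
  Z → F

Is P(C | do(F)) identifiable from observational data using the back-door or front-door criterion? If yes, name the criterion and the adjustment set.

P(C|do(F)): backdoor, adjust for {V, Z}.

desc(F)\{F}={C}; candidates ⊆ {H,V,X,Z}.
size 0: {}; under {} F still reaches {C,H,V,X,Z} ∋ C.
size 1: {H}, {V}, {X} …(+1); under {H} F still reaches {C,V,X,Z} ∋ C.
{V,Z}: F⊥C given {V,Z} in G with F→· removed — back-door holds.
P(C|do(F)) = Σ_{V,Z} P(C|F,V,Z)·P(V,Z).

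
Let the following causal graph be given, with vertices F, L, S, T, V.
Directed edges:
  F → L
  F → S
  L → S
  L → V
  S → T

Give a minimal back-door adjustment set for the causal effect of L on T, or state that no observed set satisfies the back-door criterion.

desc(L)\{L}={S,T,V}; candidates ⊆ {F}.
size 0: {}; under {} L still reaches {F,S,T} ∋ T.
{F}: L⊥T given {F} in G with L→· removed — back-door holds.

L→T: minimal back-door set {F}.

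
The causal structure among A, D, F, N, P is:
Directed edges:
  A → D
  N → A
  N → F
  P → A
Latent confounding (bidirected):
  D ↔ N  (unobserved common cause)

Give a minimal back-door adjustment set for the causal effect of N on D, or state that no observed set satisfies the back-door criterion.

desc(N)\{N}={A,D,F}; candidates ⊆ {P}.
N↔D: latent back-door arc(s) into N.
size 0: {}; under {} N still reaches {D} ∋ D.
size 1: {P}; under {P} N still reaches {D} ∋ D.
N↔D cannot be blocked by any observed set — no back-door set.

N→D: no observed back-door set.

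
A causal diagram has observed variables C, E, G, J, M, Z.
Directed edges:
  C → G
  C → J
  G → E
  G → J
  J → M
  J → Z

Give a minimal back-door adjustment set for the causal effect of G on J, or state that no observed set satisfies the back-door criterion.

desc(G)\{G}={E,J,M,Z}; candidates ⊆ {C}.
size 0: {}; under {} G still reaches {C,J,M,Z} ∋ J.
{C}: G⊥J given {C} in G with G→· removed — back-door holds.

G→J: minimal back-door set {C}.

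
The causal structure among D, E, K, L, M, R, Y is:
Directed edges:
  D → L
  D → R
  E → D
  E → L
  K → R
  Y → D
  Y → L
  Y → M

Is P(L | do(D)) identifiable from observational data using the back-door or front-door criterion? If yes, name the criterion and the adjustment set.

desc(D)\{D}={L,R}; candidates ⊆ {E,K,M,Y}.
size 0: {}; under {} D still reaches {E,L,M,Y} ∋ L.
size 1: {E}, {K}, {M} …(+1); under {E} D still reaches {L,M,Y} ∋ L.
{E,Y}: D⊥L given {E,Y} in G with D→· removed — back-door holds.
P(L|do(D)) = Σ_{E,Y} P(L|D,E,Y)·P(E,Y).

P(L|do(D)): backdoor, adjust for {E, Y}.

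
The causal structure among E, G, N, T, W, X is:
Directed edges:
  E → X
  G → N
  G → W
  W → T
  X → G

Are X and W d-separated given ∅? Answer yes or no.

No — X and W are d-connected given ∅.

Bayes-Ball from X | ∅ reaches {E,G,N,T,W}.
W ∈ reach(X|∅) ⇒ X ⊥̸ W | ∅.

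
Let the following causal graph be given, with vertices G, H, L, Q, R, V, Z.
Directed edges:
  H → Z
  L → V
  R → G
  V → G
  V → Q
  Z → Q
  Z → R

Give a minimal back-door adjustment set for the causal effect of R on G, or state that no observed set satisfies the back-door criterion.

desc(R)\{R}={G}; candidates ⊆ {H,L,Q,V,Z}.
∅: R⊥G given ∅ in G with R→· removed — back-door holds.

R→G: minimal back-door set ∅.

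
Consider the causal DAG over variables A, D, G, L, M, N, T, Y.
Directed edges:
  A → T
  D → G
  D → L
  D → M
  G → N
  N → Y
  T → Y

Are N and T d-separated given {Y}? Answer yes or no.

Bayes-Ball from N | {Y} reaches {A,D,G,L,M,T}.
T ∈ reach(N|{Y}) ⇒ N ⊥̸ T | {Y}.

No — N and T are d-connected given {Y}.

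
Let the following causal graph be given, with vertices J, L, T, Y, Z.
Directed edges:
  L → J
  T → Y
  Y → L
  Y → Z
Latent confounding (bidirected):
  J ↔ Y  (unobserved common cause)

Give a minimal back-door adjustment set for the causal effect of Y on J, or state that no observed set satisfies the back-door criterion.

desc(Y)\{Y}={J,L,Z}; candidates ⊆ {T}.
Y↔J: latent back-door arc(s) into Y.
size 0: {}; under {} Y still reaches {J,T} ∋ J.
size 1: {T}; under {T} Y still reaches {J} ∋ J.
Y↔J cannot be blocked by any observed set — no back-door set.

Y→J: no observed back-door set.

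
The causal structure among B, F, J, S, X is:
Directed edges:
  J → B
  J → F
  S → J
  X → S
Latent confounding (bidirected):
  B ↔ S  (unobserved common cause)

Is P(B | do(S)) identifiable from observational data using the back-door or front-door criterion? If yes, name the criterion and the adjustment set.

P(B|do(S)): frontdoor, adjust for {J}.

desc(S)\{S}={B,F,J}; candidates ⊆ {X}.
S↔B: latent back-door arc(s) into S.
size 0: {}; under {} S still reaches {B,X} ∋ B.
size 1: {X}; under {X} S still reaches {B} ∋ B.
S↔B cannot be blocked by any observed set — no back-door set.
{J}: (i) intercepts every directed S→B path; (ii) no back-door S→{J}; (iii) {S} blocks every back-door {J}→B. Front-door holds.
P(B|do(S)) = Σ_{J} P(J|S) Σ_{S'} P(B|J,S')P(S').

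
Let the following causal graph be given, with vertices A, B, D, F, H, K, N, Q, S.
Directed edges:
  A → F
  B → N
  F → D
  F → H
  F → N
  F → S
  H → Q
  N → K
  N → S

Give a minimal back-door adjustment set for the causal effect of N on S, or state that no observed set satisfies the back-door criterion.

N→S: minimal back-door set {F}.

desc(N)\{N}={K,S}; candidates ⊆ {A,B,D,F,H,Q}.
size 0: {}; under {} N still reaches {A,B,D,F,H,Q,S} ∋ S.
{F}: N⊥S given {F} in G with N→· removed — back-door holds.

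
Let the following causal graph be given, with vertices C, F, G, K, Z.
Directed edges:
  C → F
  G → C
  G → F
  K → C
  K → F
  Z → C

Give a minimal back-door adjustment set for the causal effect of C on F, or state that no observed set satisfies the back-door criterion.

desc(C)\{C}={F}; candidates ⊆ {G,K,Z}.
size 0: {}; under {} C still reaches {F,G,K,Z} ∋ F.
size 1: {G}, {K}, {Z}; under {G} C still reaches {F,K,Z} ∋ F.
{G,K}: C⊥F given {G,K} in G with C→· removed — back-door holds.

C→F: minimal back-door set {G, K}.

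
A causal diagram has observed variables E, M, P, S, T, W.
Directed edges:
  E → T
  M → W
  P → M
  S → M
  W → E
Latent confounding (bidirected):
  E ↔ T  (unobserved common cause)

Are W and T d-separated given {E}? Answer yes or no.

Bayes-Ball from W | {E} reaches {M,P,S,T}.
T ∈ reach(W|{E}) ⇒ W ⊥̸ T | {E}.

No — W and T are d-connected given {E}.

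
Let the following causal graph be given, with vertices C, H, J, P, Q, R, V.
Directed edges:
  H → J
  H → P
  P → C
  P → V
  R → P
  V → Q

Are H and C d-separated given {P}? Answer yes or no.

Yes — H ⊥ C | {P}.

Bayes-Ball from H | {P} reaches {J,R}.
C ∉ reach(H|{P}) ⇒ H ⊥ C | {P}.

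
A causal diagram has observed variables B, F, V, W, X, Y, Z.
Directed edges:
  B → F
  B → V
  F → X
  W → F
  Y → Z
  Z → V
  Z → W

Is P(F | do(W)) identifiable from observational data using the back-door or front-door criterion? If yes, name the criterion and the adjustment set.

desc(W)\{W}={F,X}; candidates ⊆ {B,V,Y,Z}.
∅: W⊥F given ∅ in G with W→· removed — back-door holds.
P(F|do(W)) = P(F|W) — no adjustment needed.

P(F|do(W)): backdoor, adjust for ∅.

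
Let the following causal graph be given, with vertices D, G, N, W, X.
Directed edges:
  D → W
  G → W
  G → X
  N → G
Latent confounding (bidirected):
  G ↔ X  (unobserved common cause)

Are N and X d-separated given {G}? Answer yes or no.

No — N and X are d-connected given {G}.

Bayes-Ball from N | {G} reaches {X}.
X ∈ reach(N|{G}) ⇒ N ⊥̸ X | {G}.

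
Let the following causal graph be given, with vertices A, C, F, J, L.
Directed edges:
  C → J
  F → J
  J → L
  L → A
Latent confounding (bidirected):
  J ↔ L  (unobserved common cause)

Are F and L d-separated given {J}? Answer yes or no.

Bayes-Ball from F | {J} reaches {A,C,L}.
L ∈ reach(F|{J}) ⇒ F ⊥̸ L | {J}.

No — F and L are d-connected given {J}.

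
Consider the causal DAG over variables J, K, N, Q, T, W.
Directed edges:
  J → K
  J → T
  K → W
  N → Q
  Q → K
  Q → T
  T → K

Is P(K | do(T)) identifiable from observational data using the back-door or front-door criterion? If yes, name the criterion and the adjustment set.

P(K|do(T)): backdoor, adjust for {J, Q}.

desc(T)\{T}={K,W}; candidates ⊆ {J,N,Q}.
size 0: {}; under {} T still reaches {J,K,N,Q,W} ∋ K.
size 1: {J}, {N}, {Q}; under {J} T still reaches {K,N,Q,W} ∋ K.
{J,Q}: T⊥K given {J,Q} in G with T→· removed — back-door holds.
P(K|do(T)) = Σ_{J,Q} P(K|T,J,Q)·P(J,Q).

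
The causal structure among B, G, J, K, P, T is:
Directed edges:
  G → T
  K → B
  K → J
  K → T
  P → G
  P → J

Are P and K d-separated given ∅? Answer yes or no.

Bayes-Ball from P | ∅ reaches {G,J,T}.
K ∉ reach(P|∅) ⇒ P ⊥ K | ∅.

Yes — P ⊥ K | ∅.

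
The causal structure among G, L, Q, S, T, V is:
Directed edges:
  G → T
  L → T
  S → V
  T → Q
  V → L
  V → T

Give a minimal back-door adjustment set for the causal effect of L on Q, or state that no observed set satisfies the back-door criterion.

desc(L)\{L}={Q,T}; candidates ⊆ {G,S,V}.
size 0: {}; under {} L still reaches {Q,S,T,V} ∋ Q.
{V}: L⊥Q given {V} in G with L→· removed — back-door holds.

L→Q: minimal back-door set {V}.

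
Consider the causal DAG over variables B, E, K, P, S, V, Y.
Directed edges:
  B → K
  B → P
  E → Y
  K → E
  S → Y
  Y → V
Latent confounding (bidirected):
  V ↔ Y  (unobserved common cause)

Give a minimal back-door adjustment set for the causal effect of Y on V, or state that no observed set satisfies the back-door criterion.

desc(Y)\{Y}={V}; candidates ⊆ {B,E,K,P,S}.
Y↔V: latent back-door arc(s) into Y.
size 0: {}; under {} Y still reaches {B,E,K,P,S,V} ∋ V.
size 1: {B}, {E}, {K} …(+2); under {B} Y still reaches {E,K,S,V} ∋ V.
size 2: {B,E}, {B,K}, {B,P} …(+7); under {B,E} Y still reaches {S,V} ∋ V.
Y↔V cannot be blocked by any observed set — no back-door set.

Y→V: no observed back-door set.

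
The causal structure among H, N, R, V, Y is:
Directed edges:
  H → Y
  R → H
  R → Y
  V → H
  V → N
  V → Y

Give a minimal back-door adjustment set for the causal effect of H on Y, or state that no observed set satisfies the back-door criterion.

desc(H)\{H}={Y}; candidates ⊆ {N,R,V}.
size 0: {}; under {} H still reaches {N,R,V,Y} ∋ Y.
size 1: {N}, {R}, {V}; under {N} H still reaches {R,V,Y} ∋ Y.
{R,V}: H⊥Y given {R,V} in G with H→· removed — back-door holds.

H→Y: minimal back-door set {R, V}.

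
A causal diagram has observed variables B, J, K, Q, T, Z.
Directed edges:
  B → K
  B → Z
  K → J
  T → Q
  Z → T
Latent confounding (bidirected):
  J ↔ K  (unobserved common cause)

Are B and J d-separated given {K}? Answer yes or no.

Bayes-Ball from B | {K} reaches {J,Q,T,Z}.
J ∈ reach(B|{K}) ⇒ B ⊥̸ J | {K}.

No — B and J are d-connected given {K}.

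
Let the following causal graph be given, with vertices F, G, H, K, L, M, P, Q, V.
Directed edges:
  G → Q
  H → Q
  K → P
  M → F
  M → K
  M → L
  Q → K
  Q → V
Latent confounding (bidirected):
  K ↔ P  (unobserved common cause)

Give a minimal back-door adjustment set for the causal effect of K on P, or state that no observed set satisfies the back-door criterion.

K→P: no observed back-door set.

desc(K)\{K}={P}; candidates ⊆ {F,G,H,L,M,Q,V}.
K↔P: latent back-door arc(s) into K.
size 0: {}; under {} K still reaches {F,G,H,L,M,P,Q,V} ∋ P.
size 1: {F}, {G}, {H} …(+4); under {F} K still reaches {G,H,L,M,P,Q,V} ∋ P.
size 2: {F,G}, {F,H}, {F,L} …(+18); under {F,G} K still reaches {H,L,M,P,Q,V} ∋ P.
K↔P cannot be blocked by any observed set — no back-door set.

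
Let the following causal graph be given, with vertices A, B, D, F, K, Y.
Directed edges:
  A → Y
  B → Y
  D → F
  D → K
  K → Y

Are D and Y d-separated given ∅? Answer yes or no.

No — D and Y are d-connected given ∅.

Bayes-Ball from D | ∅ reaches {F,K,Y}.
Y ∈ reach(D|∅) ⇒ D ⊥̸ Y | ∅.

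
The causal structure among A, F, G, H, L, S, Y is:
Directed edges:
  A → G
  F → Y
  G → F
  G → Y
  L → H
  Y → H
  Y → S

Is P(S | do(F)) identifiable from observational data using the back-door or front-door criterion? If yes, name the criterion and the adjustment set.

desc(F)\{F}={H,S,Y}; candidates ⊆ {A,G,L}.
size 0: {}; under {} F still reaches {A,G,H,S,Y} ∋ S.
{G}: F⊥S given {G} in G with F→· removed — back-door holds.
P(S|do(F)) = Σ_{G} P(S|F,G)·P(G).

P(S|do(F)): backdoor, adjust for {G}.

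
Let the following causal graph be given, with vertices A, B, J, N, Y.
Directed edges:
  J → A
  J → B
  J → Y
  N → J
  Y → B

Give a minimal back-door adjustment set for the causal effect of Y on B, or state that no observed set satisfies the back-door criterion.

Y→B: minimal back-door set {J}.

desc(Y)\{Y}={B}; candidates ⊆ {A,J,N}.
size 0: {}; under {} Y still reaches {A,B,J,N} ∋ B.
{J}: Y⊥B given {J} in G with Y→· removed — back-door holds.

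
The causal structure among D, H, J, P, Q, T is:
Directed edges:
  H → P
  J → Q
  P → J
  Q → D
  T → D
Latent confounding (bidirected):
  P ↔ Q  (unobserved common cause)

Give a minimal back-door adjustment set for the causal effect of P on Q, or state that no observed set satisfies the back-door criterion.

desc(P)\{P}={D,J,Q}; candidates ⊆ {H,T}.
P↔Q: latent back-door arc(s) into P.
size 0: {}; under {} P still reaches {D,H,Q} ∋ Q.
size 1: {H}, {T}; under {H} P still reaches {D,Q} ∋ Q.
size 2: {H,T}; under {H,T} P still reaches {D,Q} ∋ Q.
P↔Q cannot be blocked by any observed set — no back-door set.

P→Q: no observed back-door set.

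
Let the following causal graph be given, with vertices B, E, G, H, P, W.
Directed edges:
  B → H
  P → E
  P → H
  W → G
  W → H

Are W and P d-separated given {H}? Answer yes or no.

No — W and P are d-connected given {H}.

Bayes-Ball from W | {H} reaches {B,E,G,P}.
P ∈ reach(W|{H}) ⇒ W ⊥̸ P | {H}.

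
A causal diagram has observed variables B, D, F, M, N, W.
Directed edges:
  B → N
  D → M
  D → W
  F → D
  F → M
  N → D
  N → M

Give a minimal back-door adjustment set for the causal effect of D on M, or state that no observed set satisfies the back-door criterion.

D→M: minimal back-door set {F, N}.

desc(D)\{D}={M,W}; candidates ⊆ {B,F,N}.
size 0: {}; under {} D still reaches {B,F,M,N} ∋ M.
size 1: {B}, {F}, {N}; under {B} D still reaches {F,M,N} ∋ M.
{F,N}: D⊥M given {F,N} in G with D→· removed — back-door holds.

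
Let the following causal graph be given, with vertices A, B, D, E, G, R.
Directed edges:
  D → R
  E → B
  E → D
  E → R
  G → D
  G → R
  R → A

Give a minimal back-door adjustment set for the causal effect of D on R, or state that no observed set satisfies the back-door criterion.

desc(D)\{D}={A,R}; candidates ⊆ {B,E,G}.
size 0: {}; under {} D still reaches {A,B,E,G,R} ∋ R.
size 1: {B}, {E}, {G}; under {B} D still reaches {A,E,G,R} ∋ R.
{E,G}: D⊥R given {E,G} in G with D→· removed — back-door holds.

D→R: minimal back-door set {E, G}.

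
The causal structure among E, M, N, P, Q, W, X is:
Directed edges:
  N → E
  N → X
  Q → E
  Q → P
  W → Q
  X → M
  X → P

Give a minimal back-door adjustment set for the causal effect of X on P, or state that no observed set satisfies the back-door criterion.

X→P: minimal back-door set ∅.

desc(X)\{X}={M,P}; candidates ⊆ {E,N,Q,W}.
∅: X⊥P given ∅ in G with X→· removed — back-door holds.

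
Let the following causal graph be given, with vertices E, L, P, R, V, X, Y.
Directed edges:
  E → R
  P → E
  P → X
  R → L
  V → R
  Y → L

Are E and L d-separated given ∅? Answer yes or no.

No — E and L are d-connected given ∅.

Bayes-Ball from E | ∅ reaches {L,P,R,X}.
L ∈ reach(E|∅) ⇒ E ⊥̸ L | ∅.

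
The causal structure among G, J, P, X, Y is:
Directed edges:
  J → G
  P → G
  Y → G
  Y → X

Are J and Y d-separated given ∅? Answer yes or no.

Bayes-Ball from J | ∅ reaches {G}.
Y ∉ reach(J|∅) ⇒ J ⊥ Y | ∅.

Yes — J ⊥ Y | ∅.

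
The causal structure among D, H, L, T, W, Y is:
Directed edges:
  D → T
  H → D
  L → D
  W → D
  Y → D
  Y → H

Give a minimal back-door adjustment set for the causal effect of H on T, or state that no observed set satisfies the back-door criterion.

desc(H)\{H}={D,T}; candidates ⊆ {L,W,Y}.
size 0: {}; under {} H still reaches {D,T,Y} ∋ T.
{Y}: H⊥T given {Y} in G with H→· removed — back-door holds.

H→T: minimal back-door set {Y}.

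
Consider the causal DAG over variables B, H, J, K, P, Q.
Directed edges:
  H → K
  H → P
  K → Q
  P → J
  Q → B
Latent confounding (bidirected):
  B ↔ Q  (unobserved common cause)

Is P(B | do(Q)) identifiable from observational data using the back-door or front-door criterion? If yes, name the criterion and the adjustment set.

desc(Q)\{Q}={B}; candidates ⊆ {H,J,K,P}.
Q↔B: latent back-door arc(s) into Q.
size 0: {}; under {} Q still reaches {B,H,J,K,P} ∋ B.
size 1: {H}, {J}, {K} …(+1); under {H} Q still reaches {B,K} ∋ B.
size 2: {H,J}, {H,K}, {H,P} …(+3); under {H,J} Q still reaches {B,K} ∋ B.
Q↔B cannot be blocked by any observed set — no back-door set.
No mediator lies on a directed Q→…→B path.
Neither criterion identifies P(B|do(Q)) in this graph.

P(B|do(Q)): not identifiable (no BD/FD set).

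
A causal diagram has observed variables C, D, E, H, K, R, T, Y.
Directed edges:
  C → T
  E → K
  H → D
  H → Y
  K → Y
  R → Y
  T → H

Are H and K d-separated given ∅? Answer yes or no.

Bayes-Ball from H | ∅ reaches {C,D,T,Y}.
K ∉ reach(H|∅) ⇒ H ⊥ K | ∅.

Yes — H ⊥ K | ∅.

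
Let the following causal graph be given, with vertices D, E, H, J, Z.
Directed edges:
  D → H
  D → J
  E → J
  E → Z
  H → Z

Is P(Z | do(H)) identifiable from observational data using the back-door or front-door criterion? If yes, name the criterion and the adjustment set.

P(Z|do(H)): backdoor, adjust for ∅.

desc(H)\{H}={Z}; candidates ⊆ {D,E,J}.
∅: H⊥Z given ∅ in G with H→· removed — back-door holds.
P(Z|do(H)) = P(Z|H) — no adjustment needed.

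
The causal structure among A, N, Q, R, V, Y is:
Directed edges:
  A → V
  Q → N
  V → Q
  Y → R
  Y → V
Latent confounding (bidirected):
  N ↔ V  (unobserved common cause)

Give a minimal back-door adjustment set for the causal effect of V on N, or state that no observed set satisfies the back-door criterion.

desc(V)\{V}={N,Q}; candidates ⊆ {A,R,Y}.
V↔N: latent back-door arc(s) into V.
size 0: {}; under {} V still reaches {A,N,R,Y} ∋ N.
size 1: {A}, {R}, {Y}; under {A} V still reaches {N,R,Y} ∋ N.
size 2: {A,R}, {A,Y}, {R,Y}; under {A,R} V still reaches {N,Y} ∋ N.
V↔N cannot be blocked by any observed set — no back-door set.

V→N: no observed back-door set.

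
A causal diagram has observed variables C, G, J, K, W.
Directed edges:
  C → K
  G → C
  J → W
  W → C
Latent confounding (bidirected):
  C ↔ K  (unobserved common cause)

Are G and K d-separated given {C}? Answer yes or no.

No — G and K are d-connected given {C}.

Bayes-Ball from G | {C} reaches {J,K,W}.
K ∈ reach(G|{C}) ⇒ G ⊥̸ K | {C}.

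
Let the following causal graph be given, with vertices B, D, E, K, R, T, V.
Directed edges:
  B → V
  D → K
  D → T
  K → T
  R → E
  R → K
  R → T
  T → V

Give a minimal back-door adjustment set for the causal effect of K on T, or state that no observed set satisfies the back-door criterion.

K→T: minimal back-door set {D, R}.

desc(K)\{K}={T,V}; candidates ⊆ {B,D,E,R}.
size 0: {}; under {} K still reaches {D,E,R,T,V} ∋ T.
size 1: {B}, {D}, {E} …(+1); under {B} K still reaches {D,E,R,T,V} ∋ T.
{D,R}: K⊥T given {D,R} in G with K→· removed — back-door holds.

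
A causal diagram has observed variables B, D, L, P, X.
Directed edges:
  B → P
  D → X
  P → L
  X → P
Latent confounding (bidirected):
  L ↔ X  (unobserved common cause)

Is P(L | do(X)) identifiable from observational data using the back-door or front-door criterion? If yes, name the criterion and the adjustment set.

P(L|do(X)): frontdoor, adjust for {P}.

desc(X)\{X}={L,P}; candidates ⊆ {B,D}.
X↔L: latent back-door arc(s) into X.
size 0: {}; under {} X still reaches {D,L} ∋ L.
size 1: {B}, {D}; under {B} X still reaches {D,L} ∋ L.
size 2: {B,D}; under {B,D} X still reaches {L} ∋ L.
X↔L cannot be blocked by any observed set — no back-door set.
{P}: (i) intercepts every directed X→L path; (ii) no back-door X→{P}; (iii) {X} blocks every back-door {P}→L. Front-door holds.
P(L|do(X)) = Σ_{P} P(P|X) Σ_{X'} P(L|P,X')P(X').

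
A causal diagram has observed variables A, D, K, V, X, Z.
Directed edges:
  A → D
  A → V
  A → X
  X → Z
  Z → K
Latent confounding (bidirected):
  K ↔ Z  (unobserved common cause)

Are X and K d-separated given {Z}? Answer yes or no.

Bayes-Ball from X | {Z} reaches {A,D,K,V}.
K ∈ reach(X|{Z}) ⇒ X ⊥̸ K | {Z}.

No — X and K are d-connected given {Z}.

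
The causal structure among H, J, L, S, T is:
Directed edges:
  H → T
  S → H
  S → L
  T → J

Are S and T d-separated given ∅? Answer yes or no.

No — S and T are d-connected given ∅.

Bayes-Ball from S | ∅ reaches {H,J,L,T}.
T ∈ reach(S|∅) ⇒ S ⊥̸ T | ∅.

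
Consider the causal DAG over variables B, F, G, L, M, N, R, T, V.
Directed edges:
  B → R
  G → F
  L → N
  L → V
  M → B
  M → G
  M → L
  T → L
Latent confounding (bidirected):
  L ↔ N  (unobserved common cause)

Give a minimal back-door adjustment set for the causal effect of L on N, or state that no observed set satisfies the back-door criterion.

L→N: no observed back-door set.

desc(L)\{L}={N,V}; candidates ⊆ {B,F,G,M,R,T}.
L↔N: latent back-door arc(s) into L.
size 0: {}; under {} L still reaches {B,F,G,M,N,R,T} ∋ N.
size 1: {B}, {F}, {G} …(+3); under {B} L still reaches {F,G,M,N,T} ∋ N.
size 2: {B,F}, {B,G}, {B,M} …(+12); under {B,F} L still reaches {G,M,N,T} ∋ N.
L↔N cannot be blocked by any observed set — no back-door set.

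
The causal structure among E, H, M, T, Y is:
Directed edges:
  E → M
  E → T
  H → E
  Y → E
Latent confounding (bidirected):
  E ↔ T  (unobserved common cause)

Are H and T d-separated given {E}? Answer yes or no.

Bayes-Ball from H | {E} reaches {T,Y}.
T ∈ reach(H|{E}) ⇒ H ⊥̸ T | {E}.

No — H and T are d-connected given {E}.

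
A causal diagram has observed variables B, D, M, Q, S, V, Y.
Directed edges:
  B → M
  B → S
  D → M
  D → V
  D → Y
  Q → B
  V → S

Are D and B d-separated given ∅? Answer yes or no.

Bayes-Ball from D | ∅ reaches {M,S,V,Y}.
B ∉ reach(D|∅) ⇒ D ⊥ B | ∅.

Yes — D ⊥ B | ∅.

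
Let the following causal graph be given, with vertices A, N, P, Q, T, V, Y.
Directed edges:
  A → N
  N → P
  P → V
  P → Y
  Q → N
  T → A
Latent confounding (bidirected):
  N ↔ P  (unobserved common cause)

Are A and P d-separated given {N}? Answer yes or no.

No — A and P are d-connected given {N}.

Bayes-Ball from A | {N} reaches {P,Q,T,V,Y}.
P ∈ reach(A|{N}) ⇒ A ⊥̸ P | {N}.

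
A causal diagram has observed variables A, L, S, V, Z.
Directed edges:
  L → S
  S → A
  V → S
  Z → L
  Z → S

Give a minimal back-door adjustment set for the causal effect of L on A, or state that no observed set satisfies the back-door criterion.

desc(L)\{L}={A,S}; candidates ⊆ {V,Z}.
size 0: {}; under {} L still reaches {A,S,Z} ∋ A.
{Z}: L⊥A given {Z} in G with L→· removed — back-door holds.

L→A: minimal back-door set {Z}.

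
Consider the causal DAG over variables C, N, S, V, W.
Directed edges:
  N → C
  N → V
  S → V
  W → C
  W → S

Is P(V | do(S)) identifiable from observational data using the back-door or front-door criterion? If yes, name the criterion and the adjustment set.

desc(S)\{S}={V}; candidates ⊆ {C,N,W}.
∅: S⊥V given ∅ in G with S→· removed — back-door holds.
P(V|do(S)) = P(V|S) — no adjustment needed.

P(V|do(S)): backdoor, adjust for ∅.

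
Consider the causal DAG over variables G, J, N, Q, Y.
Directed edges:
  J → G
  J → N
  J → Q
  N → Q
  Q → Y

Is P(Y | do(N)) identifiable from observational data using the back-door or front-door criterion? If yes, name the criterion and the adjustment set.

P(Y|do(N)): backdoor, adjust for {J}.

desc(N)\{N}={Q,Y}; candidates ⊆ {G,J}.
size 0: {}; under {} N still reaches {G,J,Q,Y} ∋ Y.
{J}: N⊥Y given {J} in G with N→· removed — back-door holds.
P(Y|do(N)) = Σ_{J} P(Y|N,J)·P(J).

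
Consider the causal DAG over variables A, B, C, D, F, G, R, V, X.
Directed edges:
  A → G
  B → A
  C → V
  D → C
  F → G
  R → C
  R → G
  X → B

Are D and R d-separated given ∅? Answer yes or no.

Bayes-Ball from D | ∅ reaches {C,V}.
R ∉ reach(D|∅) ⇒ D ⊥ R | ∅.

Yes — D ⊥ R | ∅.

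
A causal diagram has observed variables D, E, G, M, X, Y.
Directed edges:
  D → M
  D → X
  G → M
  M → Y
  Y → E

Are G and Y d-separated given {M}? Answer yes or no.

Bayes-Ball from G | {M} reaches {D,X}.
Y ∉ reach(G|{M}) ⇒ G ⊥ Y | {M}.

Yes — G ⊥ Y | {M}.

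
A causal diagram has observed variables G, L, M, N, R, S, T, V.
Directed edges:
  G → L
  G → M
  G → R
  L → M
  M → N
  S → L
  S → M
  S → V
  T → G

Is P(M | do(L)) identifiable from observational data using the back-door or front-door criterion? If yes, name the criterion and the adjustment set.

desc(L)\{L}={M,N}; candidates ⊆ {G,R,S,T,V}.
size 0: {}; under {} L still reaches {G,M,N,R,S,T,V} ∋ M.
size 1: {G}, {R}, {S} …(+2); under {G} L still reaches {M,N,S,V} ∋ M.
{G,S}: L⊥M given {G,S} in G with L→· removed — back-door holds.
P(M|do(L)) = Σ_{G,S} P(M|L,G,S)·P(G,S).

P(M|do(L)): backdoor, adjust for {G, S}.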